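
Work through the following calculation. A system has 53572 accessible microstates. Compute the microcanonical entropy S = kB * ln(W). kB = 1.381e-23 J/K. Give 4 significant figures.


Step 1: ln(W) = ln(53572) = 10.89
Step 2: S = kB * ln(W) = 1.381e-23 * 10.89
Step 3: S = 1.504e-22 J/K

1.504e-22


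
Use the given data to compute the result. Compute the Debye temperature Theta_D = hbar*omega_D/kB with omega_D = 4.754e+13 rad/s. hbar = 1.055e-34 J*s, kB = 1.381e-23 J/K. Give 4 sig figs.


Step 1: hbar*omega_D = 1.055e-34 * 4.754e+13 = 5.015e-21 J
Step 2: Theta_D = 5.015e-21 / 1.381e-23
Step 3: Theta_D = 363.2 K

363.2


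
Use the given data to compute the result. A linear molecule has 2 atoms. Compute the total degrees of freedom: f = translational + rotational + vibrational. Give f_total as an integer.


Step 1: Translational DOF = 3
Step 2: Rotational DOF (linear) = 2
Step 3: Vibrational DOF = 3*2 - 5 = 1
Step 4: Total = 3 + 2 + 1 = 6

6


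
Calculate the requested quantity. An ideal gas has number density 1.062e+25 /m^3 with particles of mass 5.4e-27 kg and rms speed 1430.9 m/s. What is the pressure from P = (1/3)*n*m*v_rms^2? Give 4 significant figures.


Step 1: v_rms^2 = 1430.9^2 = 2.047e+06
Step 2: n*m = 1.062e+25*5.4e-27 = 0.05735
Step 3: P = (1/3)*0.05735*2.047e+06 = 3.914e+04 Pa

3.914e+04


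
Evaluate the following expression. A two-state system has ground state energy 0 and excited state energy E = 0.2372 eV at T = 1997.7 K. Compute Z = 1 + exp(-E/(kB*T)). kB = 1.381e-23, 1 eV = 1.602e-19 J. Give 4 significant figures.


Step 1: Compute beta*E = E*eV/(kB*T) = 0.2372*1.602e-19/(1.381e-23*1997.7) = 1.377
Step 2: exp(-beta*E) = exp(-1.377) = 0.2522
Step 3: Z = 1 + 0.2522 = 1.252

1.252


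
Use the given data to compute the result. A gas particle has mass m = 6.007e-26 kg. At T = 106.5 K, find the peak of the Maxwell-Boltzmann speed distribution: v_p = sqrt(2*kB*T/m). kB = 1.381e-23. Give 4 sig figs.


Step 1: Numerator = 2*kB*T = 2*1.381e-23*106.5 = 2.942e-21
Step 2: Ratio = 2.942e-21 / 6.007e-26 = 4.897e+04
Step 3: v_p = sqrt(4.897e+04) = 221.3 m/s

221.3


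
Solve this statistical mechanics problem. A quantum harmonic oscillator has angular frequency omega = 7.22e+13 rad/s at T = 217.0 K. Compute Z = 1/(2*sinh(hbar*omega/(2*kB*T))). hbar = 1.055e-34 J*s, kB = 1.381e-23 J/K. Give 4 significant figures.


Step 1: Compute x = hbar*omega/(kB*T) = 1.055e-34*7.22e+13/(1.381e-23*217.0) = 2.542
Step 2: x/2 = 1.271
Step 3: sinh(x/2) = 1.642
Step 4: Z = 1/(2*1.642) = 0.3046

0.3046


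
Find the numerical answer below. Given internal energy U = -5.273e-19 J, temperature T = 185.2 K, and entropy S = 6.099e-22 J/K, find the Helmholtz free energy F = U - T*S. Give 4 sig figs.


Step 1: T*S = 185.2 * 6.099e-22 = 1.13e-19 J
Step 2: F = U - T*S = -5.273e-19 - 1.13e-19
Step 3: F = -6.403e-19 J

-6.403e-19


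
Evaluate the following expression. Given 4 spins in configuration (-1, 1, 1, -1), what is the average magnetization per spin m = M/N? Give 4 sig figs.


Step 1: Count up spins (+1): 2, down spins (-1): 2
Step 2: Total magnetization M = 2 - 2 = 0
Step 3: m = M/N = 0/4 = 0

0


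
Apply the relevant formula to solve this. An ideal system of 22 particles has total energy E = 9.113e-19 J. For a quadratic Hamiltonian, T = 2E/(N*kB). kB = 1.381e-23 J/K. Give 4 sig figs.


Step 1: Numerator = 2*E = 2*9.113e-19 = 1.823e-18 J
Step 2: Denominator = N*kB = 22*1.381e-23 = 3.038e-22
Step 3: T = 1.823e-18 / 3.038e-22 = 5999 K

5999


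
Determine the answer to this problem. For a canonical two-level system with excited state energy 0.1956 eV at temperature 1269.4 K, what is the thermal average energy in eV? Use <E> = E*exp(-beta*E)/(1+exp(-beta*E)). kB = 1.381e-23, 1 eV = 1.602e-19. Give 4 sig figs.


Step 1: beta*E = 0.1956*1.602e-19/(1.381e-23*1269.4) = 1.787
Step 2: exp(-beta*E) = 0.1674
Step 3: <E> = 0.1956*0.1674/(1+0.1674) = 0.02805 eV

0.02805


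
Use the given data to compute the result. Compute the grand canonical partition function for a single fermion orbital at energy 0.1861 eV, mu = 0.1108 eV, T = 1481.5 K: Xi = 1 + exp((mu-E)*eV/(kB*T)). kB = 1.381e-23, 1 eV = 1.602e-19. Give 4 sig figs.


Step 1: (mu - E) = 0.1108 - 0.1861 = -0.0753 eV
Step 2: x = (mu-E)*eV/(kB*T) = -0.0753*1.602e-19/(1.381e-23*1481.5) = -0.5896
Step 3: exp(x) = 0.5545
Step 4: Xi = 1 + 0.5545 = 1.555

1.555


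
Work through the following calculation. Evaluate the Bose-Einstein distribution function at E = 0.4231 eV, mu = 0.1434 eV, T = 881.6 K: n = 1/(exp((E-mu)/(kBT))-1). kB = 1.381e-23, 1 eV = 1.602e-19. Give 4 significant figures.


Step 1: (E - mu) = 0.2797 eV
Step 2: x = (E-mu)*eV/(kB*T) = 0.2797*1.602e-19/(1.381e-23*881.6) = 3.68
Step 3: exp(x) = 39.66
Step 4: n = 1/(exp(x)-1) = 0.02587

0.02587


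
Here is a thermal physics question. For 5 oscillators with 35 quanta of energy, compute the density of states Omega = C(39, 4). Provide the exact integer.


Step 1: Use binomial coefficient C(39, 4)
Step 2: Numerator = 39! / 35!
Step 3: Denominator = 4!
Step 4: Omega = 82251

82251


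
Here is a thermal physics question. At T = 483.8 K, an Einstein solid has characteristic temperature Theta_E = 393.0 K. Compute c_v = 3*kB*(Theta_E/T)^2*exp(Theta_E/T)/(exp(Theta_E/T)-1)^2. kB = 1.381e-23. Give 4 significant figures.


Step 1: x = Theta_E/T = 393.0/483.8 = 0.8123
Step 2: x^2 = 0.6599
Step 3: exp(x) = 2.253
Step 4: c_v = 3*1.381e-23*0.6599*2.253/(2.253-1)^2 = 3.923e-23

3.923e-23


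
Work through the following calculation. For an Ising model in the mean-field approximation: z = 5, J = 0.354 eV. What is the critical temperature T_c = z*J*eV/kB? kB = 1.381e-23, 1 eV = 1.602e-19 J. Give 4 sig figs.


Step 1: z*J = 5*0.354 = 1.77 eV
Step 2: Convert to Joules: 1.77*1.602e-19 = 2.836e-19 J
Step 3: T_c = 2.836e-19 / 1.381e-23 = 2.053e+04 K

2.053e+04


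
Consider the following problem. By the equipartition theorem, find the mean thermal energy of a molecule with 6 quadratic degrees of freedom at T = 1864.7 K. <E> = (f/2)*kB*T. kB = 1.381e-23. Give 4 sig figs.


Step 1: f/2 = 6/2 = 3
Step 2: kB*T = 1.381e-23 * 1864.7 = 2.575e-20
Step 3: <E> = 3 * 2.575e-20 = 7.725e-20 J

7.725e-20


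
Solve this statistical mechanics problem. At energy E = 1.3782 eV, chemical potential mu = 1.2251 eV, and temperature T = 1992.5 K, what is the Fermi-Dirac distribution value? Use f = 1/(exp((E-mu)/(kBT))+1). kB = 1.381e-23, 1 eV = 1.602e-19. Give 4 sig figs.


Step 1: (E - mu) = 1.3782 - 1.2251 = 0.1531 eV
Step 2: Convert: (E-mu)*eV = 2.453e-20 J
Step 3: x = (E-mu)*eV/(kB*T) = 0.8913
Step 4: f = 1/(exp(0.8913)+1) = 0.2908

0.2908


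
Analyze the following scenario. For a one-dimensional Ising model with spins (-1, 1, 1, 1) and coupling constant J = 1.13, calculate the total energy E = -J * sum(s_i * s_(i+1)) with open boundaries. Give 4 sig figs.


Step 1: Nearest-neighbor products: -1, 1, 1
Step 2: Sum of products = 1
Step 3: E = -1.13 * 1 = -1.13

-1.13


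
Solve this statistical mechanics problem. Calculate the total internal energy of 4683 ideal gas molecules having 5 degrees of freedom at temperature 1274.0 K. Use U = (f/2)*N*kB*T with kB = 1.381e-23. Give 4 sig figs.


Step 1: f/2 = 5/2 = 2.5
Step 2: N*kB*T = 4683*1.381e-23*1274.0 = 8.239e-17
Step 3: U = 2.5 * 8.239e-17 = 2.06e-16 J

2.06e-16


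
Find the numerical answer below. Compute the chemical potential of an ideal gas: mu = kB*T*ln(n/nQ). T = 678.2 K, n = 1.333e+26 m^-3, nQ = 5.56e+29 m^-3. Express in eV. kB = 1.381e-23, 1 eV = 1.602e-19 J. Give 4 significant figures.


Step 1: n/nQ = 1.333e+26/5.56e+29 = 0.0002397
Step 2: ln(n/nQ) = -8.336
Step 3: mu = kB*T*ln(n/nQ) = 9.366e-21*-8.336 = -7.807e-20 J
Step 4: Convert to eV: -7.807e-20/1.602e-19 = -0.4874 eV

-0.4874


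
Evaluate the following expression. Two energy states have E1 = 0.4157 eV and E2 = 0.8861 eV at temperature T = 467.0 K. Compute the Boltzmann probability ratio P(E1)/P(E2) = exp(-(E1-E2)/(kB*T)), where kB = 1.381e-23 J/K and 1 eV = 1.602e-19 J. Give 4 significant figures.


Step 1: Compute energy difference dE = E1 - E2 = 0.4157 - 0.8861 = -0.4704 eV
Step 2: Convert to Joules: dE_J = -0.4704 * 1.602e-19 = -7.536e-20 J
Step 3: Compute exponent = -dE_J / (kB * T) = -(-7.536e-20) / (1.381e-23 * 467.0) = 11.68
Step 4: P(E1)/P(E2) = exp(11.68) = 1.187e+05

1.187e+05


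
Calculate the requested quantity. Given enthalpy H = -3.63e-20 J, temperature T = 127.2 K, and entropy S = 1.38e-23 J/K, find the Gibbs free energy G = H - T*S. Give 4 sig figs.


Step 1: T*S = 127.2 * 1.38e-23 = 1.755e-21 J
Step 2: G = H - T*S = -3.63e-20 - 1.755e-21
Step 3: G = -3.806e-20 J

-3.806e-20


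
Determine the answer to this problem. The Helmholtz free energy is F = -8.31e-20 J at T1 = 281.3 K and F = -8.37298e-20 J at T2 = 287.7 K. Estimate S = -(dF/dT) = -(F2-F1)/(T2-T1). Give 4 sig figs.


Step 1: dF = F2 - F1 = -8.37298e-20 - (-8.31e-20) = -6.298e-22 J
Step 2: dT = T2 - T1 = 287.7 - 281.3 = 6.4 K
Step 3: S = -dF/dT = -(-6.298e-22)/6.4 = 9.841e-23 J/K

9.841e-23


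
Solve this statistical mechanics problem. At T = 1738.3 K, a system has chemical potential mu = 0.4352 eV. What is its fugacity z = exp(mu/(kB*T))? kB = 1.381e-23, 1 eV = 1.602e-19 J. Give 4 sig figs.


Step 1: Convert mu to Joules: 0.4352*1.602e-19 = 6.972e-20 J
Step 2: kB*T = 1.381e-23*1738.3 = 2.401e-20 J
Step 3: mu/(kB*T) = 2.904
Step 4: z = exp(2.904) = 18.25

18.25


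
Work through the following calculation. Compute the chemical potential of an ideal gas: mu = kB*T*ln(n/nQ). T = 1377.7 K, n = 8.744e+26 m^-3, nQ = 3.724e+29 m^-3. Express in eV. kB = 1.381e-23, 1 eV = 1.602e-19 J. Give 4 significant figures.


Step 1: n/nQ = 8.744e+26/3.724e+29 = 0.002348
Step 2: ln(n/nQ) = -6.054
Step 3: mu = kB*T*ln(n/nQ) = 1.903e-20*-6.054 = -1.152e-19 J
Step 4: Convert to eV: -1.152e-19/1.602e-19 = -0.719 eV

-0.719


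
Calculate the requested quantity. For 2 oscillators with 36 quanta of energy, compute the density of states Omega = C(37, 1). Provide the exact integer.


Step 1: Use binomial coefficient C(37, 1)
Step 2: Numerator = 37! / 36!
Step 3: Denominator = 1!
Step 4: Omega = 37

37


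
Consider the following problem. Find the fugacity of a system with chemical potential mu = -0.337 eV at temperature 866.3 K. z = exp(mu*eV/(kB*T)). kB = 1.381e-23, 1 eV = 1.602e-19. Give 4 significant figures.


Step 1: Convert mu to Joules: -0.337*1.602e-19 = -5.399e-20 J
Step 2: kB*T = 1.381e-23*866.3 = 1.196e-20 J
Step 3: mu/(kB*T) = -4.513
Step 4: z = exp(-4.513) = 0.01097

0.01097


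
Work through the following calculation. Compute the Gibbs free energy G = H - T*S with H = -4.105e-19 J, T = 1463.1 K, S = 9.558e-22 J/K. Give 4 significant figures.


Step 1: T*S = 1463.1 * 9.558e-22 = 1.398e-18 J
Step 2: G = H - T*S = -4.105e-19 - 1.398e-18
Step 3: G = -1.809e-18 J

-1.809e-18


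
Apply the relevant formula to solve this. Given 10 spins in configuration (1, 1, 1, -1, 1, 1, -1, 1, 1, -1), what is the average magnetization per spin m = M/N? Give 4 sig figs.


Step 1: Count up spins (+1): 7, down spins (-1): 3
Step 2: Total magnetization M = 7 - 3 = 4
Step 3: m = M/N = 4/10 = 0.4

0.4


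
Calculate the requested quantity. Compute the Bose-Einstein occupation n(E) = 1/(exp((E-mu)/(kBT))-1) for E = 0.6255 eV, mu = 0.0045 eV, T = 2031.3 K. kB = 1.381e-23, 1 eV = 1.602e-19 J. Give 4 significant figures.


Step 1: (E - mu) = 0.621 eV
Step 2: x = (E-mu)*eV/(kB*T) = 0.621*1.602e-19/(1.381e-23*2031.3) = 3.546
Step 3: exp(x) = 34.69
Step 4: n = 1/(exp(x)-1) = 0.02968

0.02968


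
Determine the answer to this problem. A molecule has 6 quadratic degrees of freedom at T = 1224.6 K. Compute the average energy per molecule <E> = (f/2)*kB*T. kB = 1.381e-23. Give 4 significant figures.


Step 1: f/2 = 6/2 = 3
Step 2: kB*T = 1.381e-23 * 1224.6 = 1.691e-20
Step 3: <E> = 3 * 1.691e-20 = 5.074e-20 J

5.074e-20


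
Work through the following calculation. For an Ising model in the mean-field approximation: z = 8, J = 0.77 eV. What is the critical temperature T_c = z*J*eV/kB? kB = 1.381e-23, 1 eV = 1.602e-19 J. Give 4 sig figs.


Step 1: z*J = 8*0.77 = 6.16 eV
Step 2: Convert to Joules: 6.16*1.602e-19 = 9.868e-19 J
Step 3: T_c = 9.868e-19 / 1.381e-23 = 7.146e+04 K

7.146e+04


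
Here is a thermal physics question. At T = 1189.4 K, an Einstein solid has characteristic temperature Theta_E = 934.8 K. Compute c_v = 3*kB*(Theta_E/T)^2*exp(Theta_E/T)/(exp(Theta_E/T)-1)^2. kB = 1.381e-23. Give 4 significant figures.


Step 1: x = Theta_E/T = 934.8/1189.4 = 0.7859
Step 2: x^2 = 0.6177
Step 3: exp(x) = 2.194
Step 4: c_v = 3*1.381e-23*0.6177*2.194/(2.194-1)^2 = 3.936e-23

3.936e-23


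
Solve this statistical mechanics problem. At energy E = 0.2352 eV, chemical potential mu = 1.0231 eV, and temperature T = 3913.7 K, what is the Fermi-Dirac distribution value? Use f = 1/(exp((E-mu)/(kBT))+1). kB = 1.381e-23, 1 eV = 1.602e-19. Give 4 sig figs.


Step 1: (E - mu) = 0.2352 - 1.0231 = -0.7879 eV
Step 2: Convert: (E-mu)*eV = -1.262e-19 J
Step 3: x = (E-mu)*eV/(kB*T) = -2.335
Step 4: f = 1/(exp(-2.335)+1) = 0.9118

0.9118


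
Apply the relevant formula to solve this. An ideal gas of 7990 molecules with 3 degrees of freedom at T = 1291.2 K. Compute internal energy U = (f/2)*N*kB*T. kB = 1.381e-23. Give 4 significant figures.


Step 1: f/2 = 3/2 = 1.5
Step 2: N*kB*T = 7990*1.381e-23*1291.2 = 1.425e-16
Step 3: U = 1.5 * 1.425e-16 = 2.137e-16 J

2.137e-16


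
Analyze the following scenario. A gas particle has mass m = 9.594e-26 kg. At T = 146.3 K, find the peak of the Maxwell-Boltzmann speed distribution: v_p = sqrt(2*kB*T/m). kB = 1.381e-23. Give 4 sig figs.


Step 1: Numerator = 2*kB*T = 2*1.381e-23*146.3 = 4.041e-21
Step 2: Ratio = 4.041e-21 / 9.594e-26 = 4.212e+04
Step 3: v_p = sqrt(4.212e+04) = 205.2 m/s

205.2


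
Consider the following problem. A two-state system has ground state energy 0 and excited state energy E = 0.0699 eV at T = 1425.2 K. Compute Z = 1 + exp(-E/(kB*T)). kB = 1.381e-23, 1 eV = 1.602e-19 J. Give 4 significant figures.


Step 1: Compute beta*E = E*eV/(kB*T) = 0.0699*1.602e-19/(1.381e-23*1425.2) = 0.5689
Step 2: exp(-beta*E) = exp(-0.5689) = 0.5661
Step 3: Z = 1 + 0.5661 = 1.566

1.566


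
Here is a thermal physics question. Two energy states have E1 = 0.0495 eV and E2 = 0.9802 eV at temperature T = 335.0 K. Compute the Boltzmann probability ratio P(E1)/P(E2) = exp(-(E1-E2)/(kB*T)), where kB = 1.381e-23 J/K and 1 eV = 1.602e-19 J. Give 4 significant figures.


Step 1: Compute energy difference dE = E1 - E2 = 0.0495 - 0.9802 = -0.9307 eV
Step 2: Convert to Joules: dE_J = -0.9307 * 1.602e-19 = -1.491e-19 J
Step 3: Compute exponent = -dE_J / (kB * T) = -(-1.491e-19) / (1.381e-23 * 335.0) = 32.23
Step 4: P(E1)/P(E2) = exp(32.23) = 9.919e+13

9.919e+13


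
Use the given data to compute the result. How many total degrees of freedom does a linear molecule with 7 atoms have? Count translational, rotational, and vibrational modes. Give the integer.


Step 1: Translational DOF = 3
Step 2: Rotational DOF (linear) = 2
Step 3: Vibrational DOF = 3*7 - 5 = 16
Step 4: Total = 3 + 2 + 16 = 21

21


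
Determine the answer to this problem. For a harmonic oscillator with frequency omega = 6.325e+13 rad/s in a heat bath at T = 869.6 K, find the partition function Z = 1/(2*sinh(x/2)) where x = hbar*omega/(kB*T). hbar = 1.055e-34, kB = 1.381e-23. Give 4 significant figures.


Step 1: Compute x = hbar*omega/(kB*T) = 1.055e-34*6.325e+13/(1.381e-23*869.6) = 0.5556
Step 2: x/2 = 0.2778
Step 3: sinh(x/2) = 0.2814
Step 4: Z = 1/(2*0.2814) = 1.777

1.777


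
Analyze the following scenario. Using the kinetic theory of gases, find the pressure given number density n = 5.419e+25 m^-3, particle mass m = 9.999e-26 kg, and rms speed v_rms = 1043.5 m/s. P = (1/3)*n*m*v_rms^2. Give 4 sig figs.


Step 1: v_rms^2 = 1043.5^2 = 1.089e+06
Step 2: n*m = 5.419e+25*9.999e-26 = 5.418
Step 3: P = (1/3)*5.418*1.089e+06 = 1.967e+06 Pa

1.967e+06


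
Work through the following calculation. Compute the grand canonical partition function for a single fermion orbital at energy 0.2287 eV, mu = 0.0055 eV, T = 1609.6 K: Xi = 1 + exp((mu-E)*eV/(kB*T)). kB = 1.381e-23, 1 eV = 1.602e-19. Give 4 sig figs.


Step 1: (mu - E) = 0.0055 - 0.2287 = -0.2232 eV
Step 2: x = (mu-E)*eV/(kB*T) = -0.2232*1.602e-19/(1.381e-23*1609.6) = -1.609
Step 3: exp(x) = 0.2002
Step 4: Xi = 1 + 0.2002 = 1.2

1.2


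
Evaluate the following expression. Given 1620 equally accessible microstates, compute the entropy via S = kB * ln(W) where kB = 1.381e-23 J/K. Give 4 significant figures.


Step 1: ln(W) = ln(1620) = 7.39
Step 2: S = kB * ln(W) = 1.381e-23 * 7.39
Step 3: S = 1.021e-22 J/K

1.021e-22


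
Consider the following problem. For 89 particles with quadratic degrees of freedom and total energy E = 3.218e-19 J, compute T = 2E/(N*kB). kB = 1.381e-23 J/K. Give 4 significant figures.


Step 1: Numerator = 2*E = 2*3.218e-19 = 6.436e-19 J
Step 2: Denominator = N*kB = 89*1.381e-23 = 1.229e-21
Step 3: T = 6.436e-19 / 1.229e-21 = 523.6 K

523.6


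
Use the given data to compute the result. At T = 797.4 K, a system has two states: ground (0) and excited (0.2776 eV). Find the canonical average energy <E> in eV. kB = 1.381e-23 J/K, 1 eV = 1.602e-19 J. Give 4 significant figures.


Step 1: beta*E = 0.2776*1.602e-19/(1.381e-23*797.4) = 4.038
Step 2: exp(-beta*E) = 0.01763
Step 3: <E> = 0.2776*0.01763/(1+0.01763) = 0.004808 eV

0.004808


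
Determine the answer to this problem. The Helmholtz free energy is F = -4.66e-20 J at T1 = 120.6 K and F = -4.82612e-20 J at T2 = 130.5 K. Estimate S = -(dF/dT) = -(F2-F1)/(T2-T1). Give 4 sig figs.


Step 1: dF = F2 - F1 = -4.82612e-20 - (-4.66e-20) = -1.6612e-21 J
Step 2: dT = T2 - T1 = 130.5 - 120.6 = 9.9 K
Step 3: S = -dF/dT = -(-1.6612e-21)/9.9 = 1.678e-22 J/K

1.678e-22


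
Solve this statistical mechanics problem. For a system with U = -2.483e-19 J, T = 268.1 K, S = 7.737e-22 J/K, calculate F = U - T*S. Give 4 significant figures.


Step 1: T*S = 268.1 * 7.737e-22 = 2.074e-19 J
Step 2: F = U - T*S = -2.483e-19 - 2.074e-19
Step 3: F = -4.557e-19 J

-4.557e-19


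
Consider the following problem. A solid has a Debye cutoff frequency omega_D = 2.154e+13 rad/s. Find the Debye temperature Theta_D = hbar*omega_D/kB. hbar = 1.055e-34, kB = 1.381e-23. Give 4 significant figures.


Step 1: hbar*omega_D = 1.055e-34 * 2.154e+13 = 2.272e-21 J
Step 2: Theta_D = 2.272e-21 / 1.381e-23
Step 3: Theta_D = 164.6 K

164.6


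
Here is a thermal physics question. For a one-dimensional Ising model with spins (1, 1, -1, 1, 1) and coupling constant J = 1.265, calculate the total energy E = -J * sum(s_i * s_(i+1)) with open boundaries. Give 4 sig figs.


Step 1: Nearest-neighbor products: 1, -1, -1, 1
Step 2: Sum of products = 0
Step 3: E = -1.265 * 0 = 0

0


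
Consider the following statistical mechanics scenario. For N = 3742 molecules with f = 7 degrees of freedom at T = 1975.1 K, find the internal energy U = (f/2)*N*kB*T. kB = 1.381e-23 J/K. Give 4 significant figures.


Step 1: f/2 = 7/2 = 3.5
Step 2: N*kB*T = 3742*1.381e-23*1975.1 = 1.021e-16
Step 3: U = 3.5 * 1.021e-16 = 3.572e-16 J

3.572e-16


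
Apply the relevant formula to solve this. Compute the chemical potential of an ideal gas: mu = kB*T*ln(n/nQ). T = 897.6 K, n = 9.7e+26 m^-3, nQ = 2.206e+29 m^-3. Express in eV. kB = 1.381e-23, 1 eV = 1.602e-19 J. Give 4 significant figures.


Step 1: n/nQ = 9.7e+26/2.206e+29 = 0.004397
Step 2: ln(n/nQ) = -5.427
Step 3: mu = kB*T*ln(n/nQ) = 1.24e-20*-5.427 = -6.727e-20 J
Step 4: Convert to eV: -6.727e-20/1.602e-19 = -0.4199 eV

-0.4199


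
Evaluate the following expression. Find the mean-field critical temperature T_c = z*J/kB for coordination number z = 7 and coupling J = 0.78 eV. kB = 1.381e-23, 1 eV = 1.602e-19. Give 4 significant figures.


Step 1: z*J = 7*0.78 = 5.46 eV
Step 2: Convert to Joules: 5.46*1.602e-19 = 8.747e-19 J
Step 3: T_c = 8.747e-19 / 1.381e-23 = 6.334e+04 K

6.334e+04


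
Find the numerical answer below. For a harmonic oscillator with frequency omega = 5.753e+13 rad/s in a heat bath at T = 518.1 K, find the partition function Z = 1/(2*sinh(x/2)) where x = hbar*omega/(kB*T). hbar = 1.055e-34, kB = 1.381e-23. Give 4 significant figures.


Step 1: Compute x = hbar*omega/(kB*T) = 1.055e-34*5.753e+13/(1.381e-23*518.1) = 0.8483
Step 2: x/2 = 0.4241
Step 3: sinh(x/2) = 0.437
Step 4: Z = 1/(2*0.437) = 1.144

1.144


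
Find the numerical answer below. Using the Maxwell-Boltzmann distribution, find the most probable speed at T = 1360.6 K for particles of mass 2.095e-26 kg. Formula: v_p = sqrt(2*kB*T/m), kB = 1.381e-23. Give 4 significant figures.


Step 1: Numerator = 2*kB*T = 2*1.381e-23*1360.6 = 3.758e-20
Step 2: Ratio = 3.758e-20 / 2.095e-26 = 1.794e+06
Step 3: v_p = sqrt(1.794e+06) = 1339 m/s

1339


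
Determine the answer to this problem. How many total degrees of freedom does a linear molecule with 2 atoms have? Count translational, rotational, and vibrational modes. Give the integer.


Step 1: Translational DOF = 3
Step 2: Rotational DOF (linear) = 2
Step 3: Vibrational DOF = 3*2 - 5 = 1
Step 4: Total = 3 + 2 + 1 = 6

6


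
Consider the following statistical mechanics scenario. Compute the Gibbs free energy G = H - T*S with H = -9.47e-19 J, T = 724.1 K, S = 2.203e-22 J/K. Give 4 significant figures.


Step 1: T*S = 724.1 * 2.203e-22 = 1.595e-19 J
Step 2: G = H - T*S = -9.47e-19 - 1.595e-19
Step 3: G = -1.107e-18 J

-1.107e-18


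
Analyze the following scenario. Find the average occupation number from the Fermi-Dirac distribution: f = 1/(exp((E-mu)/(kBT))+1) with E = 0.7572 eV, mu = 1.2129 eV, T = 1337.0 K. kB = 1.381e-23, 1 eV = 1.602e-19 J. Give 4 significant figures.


Step 1: (E - mu) = 0.7572 - 1.2129 = -0.4557 eV
Step 2: Convert: (E-mu)*eV = -7.3e-20 J
Step 3: x = (E-mu)*eV/(kB*T) = -3.954
Step 4: f = 1/(exp(-3.954)+1) = 0.9812

0.9812


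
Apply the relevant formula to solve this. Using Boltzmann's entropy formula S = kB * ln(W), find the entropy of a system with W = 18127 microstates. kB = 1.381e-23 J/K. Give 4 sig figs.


Step 1: ln(W) = ln(18127) = 9.805
Step 2: S = kB * ln(W) = 1.381e-23 * 9.805
Step 3: S = 1.354e-22 J/K

1.354e-22


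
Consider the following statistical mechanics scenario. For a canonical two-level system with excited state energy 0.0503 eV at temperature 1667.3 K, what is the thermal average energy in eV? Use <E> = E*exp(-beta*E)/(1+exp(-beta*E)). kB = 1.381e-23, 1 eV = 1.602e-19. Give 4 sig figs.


Step 1: beta*E = 0.0503*1.602e-19/(1.381e-23*1667.3) = 0.35
Step 2: exp(-beta*E) = 0.7047
Step 3: <E> = 0.0503*0.7047/(1+0.7047) = 0.02079 eV

0.02079


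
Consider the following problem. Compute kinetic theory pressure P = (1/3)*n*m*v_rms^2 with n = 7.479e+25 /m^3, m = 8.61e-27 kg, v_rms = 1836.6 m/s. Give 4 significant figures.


Step 1: v_rms^2 = 1836.6^2 = 3.373e+06
Step 2: n*m = 7.479e+25*8.61e-27 = 0.6439
Step 3: P = (1/3)*0.6439*3.373e+06 = 7.24e+05 Pa

7.24e+05


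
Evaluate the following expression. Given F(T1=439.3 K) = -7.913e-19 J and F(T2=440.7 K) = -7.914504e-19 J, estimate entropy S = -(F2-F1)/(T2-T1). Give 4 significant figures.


Step 1: dF = F2 - F1 = -7.914504e-19 - (-7.913e-19) = -1.504e-22 J
Step 2: dT = T2 - T1 = 440.7 - 439.3 = 1.4 K
Step 3: S = -dF/dT = -(-1.504e-22)/1.4 = 1.074e-22 J/K

1.074e-22


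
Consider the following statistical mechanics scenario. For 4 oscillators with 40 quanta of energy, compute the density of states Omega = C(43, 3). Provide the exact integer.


Step 1: Use binomial coefficient C(43, 3)
Step 2: Numerator = 43! / 40!
Step 3: Denominator = 3!
Step 4: Omega = 12341

12341


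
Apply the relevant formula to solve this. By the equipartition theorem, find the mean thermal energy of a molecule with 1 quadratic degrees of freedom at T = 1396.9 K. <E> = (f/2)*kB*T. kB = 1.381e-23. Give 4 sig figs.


Step 1: f/2 = 1/2 = 0.5
Step 2: kB*T = 1.381e-23 * 1396.9 = 1.929e-20
Step 3: <E> = 0.5 * 1.929e-20 = 9.646e-21 J

9.646e-21


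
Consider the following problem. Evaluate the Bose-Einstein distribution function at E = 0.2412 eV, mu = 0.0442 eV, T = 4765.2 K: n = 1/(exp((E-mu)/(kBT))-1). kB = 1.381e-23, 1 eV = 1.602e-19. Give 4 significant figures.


Step 1: (E - mu) = 0.197 eV
Step 2: x = (E-mu)*eV/(kB*T) = 0.197*1.602e-19/(1.381e-23*4765.2) = 0.4796
Step 3: exp(x) = 1.615
Step 4: n = 1/(exp(x)-1) = 1.625

1.625


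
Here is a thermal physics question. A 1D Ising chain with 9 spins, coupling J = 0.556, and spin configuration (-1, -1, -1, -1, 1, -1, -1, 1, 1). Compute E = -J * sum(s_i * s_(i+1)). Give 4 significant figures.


Step 1: Nearest-neighbor products: 1, 1, 1, -1, -1, 1, -1, 1
Step 2: Sum of products = 2
Step 3: E = -0.556 * 2 = -1.112

-1.112


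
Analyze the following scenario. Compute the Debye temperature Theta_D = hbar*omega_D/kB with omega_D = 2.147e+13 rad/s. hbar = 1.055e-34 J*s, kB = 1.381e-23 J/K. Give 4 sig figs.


Step 1: hbar*omega_D = 1.055e-34 * 2.147e+13 = 2.265e-21 J
Step 2: Theta_D = 2.265e-21 / 1.381e-23
Step 3: Theta_D = 164 K

164


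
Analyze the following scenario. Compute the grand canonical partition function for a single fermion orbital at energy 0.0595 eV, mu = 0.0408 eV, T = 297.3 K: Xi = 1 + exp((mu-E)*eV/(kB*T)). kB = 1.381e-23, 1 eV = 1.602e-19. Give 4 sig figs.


Step 1: (mu - E) = 0.0408 - 0.0595 = -0.0187 eV
Step 2: x = (mu-E)*eV/(kB*T) = -0.0187*1.602e-19/(1.381e-23*297.3) = -0.7297
Step 3: exp(x) = 0.4821
Step 4: Xi = 1 + 0.4821 = 1.482

1.482


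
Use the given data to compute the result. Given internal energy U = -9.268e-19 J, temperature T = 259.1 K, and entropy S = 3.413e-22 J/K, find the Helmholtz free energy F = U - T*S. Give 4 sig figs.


Step 1: T*S = 259.1 * 3.413e-22 = 8.843e-20 J
Step 2: F = U - T*S = -9.268e-19 - 8.843e-20
Step 3: F = -1.015e-18 J

-1.015e-18


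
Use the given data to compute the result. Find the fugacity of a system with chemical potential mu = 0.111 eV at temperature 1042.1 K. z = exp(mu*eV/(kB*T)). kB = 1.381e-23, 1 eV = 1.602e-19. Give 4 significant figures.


Step 1: Convert mu to Joules: 0.111*1.602e-19 = 1.778e-20 J
Step 2: kB*T = 1.381e-23*1042.1 = 1.439e-20 J
Step 3: mu/(kB*T) = 1.236
Step 4: z = exp(1.236) = 3.44

3.44


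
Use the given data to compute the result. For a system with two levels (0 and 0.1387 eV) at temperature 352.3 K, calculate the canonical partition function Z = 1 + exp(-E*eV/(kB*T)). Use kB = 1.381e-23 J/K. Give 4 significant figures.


Step 1: Compute beta*E = E*eV/(kB*T) = 0.1387*1.602e-19/(1.381e-23*352.3) = 4.567
Step 2: exp(-beta*E) = exp(-4.567) = 0.01039
Step 3: Z = 1 + 0.01039 = 1.01

1.01


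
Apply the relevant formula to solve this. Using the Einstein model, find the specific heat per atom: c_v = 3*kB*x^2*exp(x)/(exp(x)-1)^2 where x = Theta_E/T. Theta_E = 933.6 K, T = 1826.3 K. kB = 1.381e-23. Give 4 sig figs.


Step 1: x = Theta_E/T = 933.6/1826.3 = 0.5112
Step 2: x^2 = 0.2613
Step 3: exp(x) = 1.667
Step 4: c_v = 3*1.381e-23*0.2613*1.667/(1.667-1)^2 = 4.054e-23

4.054e-23


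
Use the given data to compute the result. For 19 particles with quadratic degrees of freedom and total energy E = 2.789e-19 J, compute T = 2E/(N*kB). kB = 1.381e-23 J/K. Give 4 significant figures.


Step 1: Numerator = 2*E = 2*2.789e-19 = 5.578e-19 J
Step 2: Denominator = N*kB = 19*1.381e-23 = 2.624e-22
Step 3: T = 5.578e-19 / 2.624e-22 = 2126 K

2126


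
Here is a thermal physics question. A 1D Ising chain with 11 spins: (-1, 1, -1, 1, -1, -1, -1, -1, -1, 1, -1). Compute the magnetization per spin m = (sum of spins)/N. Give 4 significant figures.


Step 1: Count up spins (+1): 3, down spins (-1): 8
Step 2: Total magnetization M = 3 - 8 = -5
Step 3: m = M/N = -5/11 = -0.4545

-0.4545


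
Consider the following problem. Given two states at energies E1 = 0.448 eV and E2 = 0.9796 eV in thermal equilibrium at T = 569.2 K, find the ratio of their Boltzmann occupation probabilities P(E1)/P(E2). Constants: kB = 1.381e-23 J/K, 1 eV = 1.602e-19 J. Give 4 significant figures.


Step 1: Compute energy difference dE = E1 - E2 = 0.448 - 0.9796 = -0.5316 eV
Step 2: Convert to Joules: dE_J = -0.5316 * 1.602e-19 = -8.516e-20 J
Step 3: Compute exponent = -dE_J / (kB * T) = -(-8.516e-20) / (1.381e-23 * 569.2) = 10.83
Step 4: P(E1)/P(E2) = exp(10.83) = 5.072e+04

5.072e+04


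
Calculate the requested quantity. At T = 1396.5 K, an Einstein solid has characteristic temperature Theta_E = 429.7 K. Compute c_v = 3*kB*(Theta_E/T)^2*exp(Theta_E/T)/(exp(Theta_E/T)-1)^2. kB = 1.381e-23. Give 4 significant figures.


Step 1: x = Theta_E/T = 429.7/1396.5 = 0.3077
Step 2: x^2 = 0.09468
Step 3: exp(x) = 1.36
Step 4: c_v = 3*1.381e-23*0.09468*1.36/(1.36-1)^2 = 4.11e-23

4.11e-23


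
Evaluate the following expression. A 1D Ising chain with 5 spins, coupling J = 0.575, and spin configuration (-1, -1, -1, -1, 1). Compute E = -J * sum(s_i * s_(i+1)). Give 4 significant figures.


Step 1: Nearest-neighbor products: 1, 1, 1, -1
Step 2: Sum of products = 2
Step 3: E = -0.575 * 2 = -1.15

-1.15


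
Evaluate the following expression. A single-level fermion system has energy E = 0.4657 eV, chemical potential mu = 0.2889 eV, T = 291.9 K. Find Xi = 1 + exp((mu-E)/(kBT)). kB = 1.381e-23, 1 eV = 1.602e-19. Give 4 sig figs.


Step 1: (mu - E) = 0.2889 - 0.4657 = -0.1768 eV
Step 2: x = (mu-E)*eV/(kB*T) = -0.1768*1.602e-19/(1.381e-23*291.9) = -7.026
Step 3: exp(x) = 0.0008884
Step 4: Xi = 1 + 0.0008884 = 1.001

1.001


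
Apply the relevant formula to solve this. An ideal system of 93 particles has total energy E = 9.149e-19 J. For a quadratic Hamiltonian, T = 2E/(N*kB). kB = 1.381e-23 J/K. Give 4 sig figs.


Step 1: Numerator = 2*E = 2*9.149e-19 = 1.83e-18 J
Step 2: Denominator = N*kB = 93*1.381e-23 = 1.284e-21
Step 3: T = 1.83e-18 / 1.284e-21 = 1425 K

1425


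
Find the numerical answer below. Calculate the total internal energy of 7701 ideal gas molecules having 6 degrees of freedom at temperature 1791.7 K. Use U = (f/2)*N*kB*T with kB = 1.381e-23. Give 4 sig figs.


Step 1: f/2 = 6/2 = 3.0
Step 2: N*kB*T = 7701*1.381e-23*1791.7 = 1.905e-16
Step 3: U = 3.0 * 1.905e-16 = 5.716e-16 J

5.716e-16


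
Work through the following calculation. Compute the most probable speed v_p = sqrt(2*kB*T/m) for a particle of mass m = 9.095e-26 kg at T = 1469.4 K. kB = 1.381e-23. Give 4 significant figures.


Step 1: Numerator = 2*kB*T = 2*1.381e-23*1469.4 = 4.058e-20
Step 2: Ratio = 4.058e-20 / 9.095e-26 = 4.462e+05
Step 3: v_p = sqrt(4.462e+05) = 668 m/s

668


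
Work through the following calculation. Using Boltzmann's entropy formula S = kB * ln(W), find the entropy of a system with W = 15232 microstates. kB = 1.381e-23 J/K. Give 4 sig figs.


Step 1: ln(W) = ln(15232) = 9.631
Step 2: S = kB * ln(W) = 1.381e-23 * 9.631
Step 3: S = 1.33e-22 J/K

1.33e-22


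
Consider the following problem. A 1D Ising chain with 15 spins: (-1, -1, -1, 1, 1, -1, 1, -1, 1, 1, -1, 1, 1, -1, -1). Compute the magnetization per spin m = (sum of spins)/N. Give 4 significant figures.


Step 1: Count up spins (+1): 7, down spins (-1): 8
Step 2: Total magnetization M = 7 - 8 = -1
Step 3: m = M/N = -1/15 = -0.06667

-0.06667


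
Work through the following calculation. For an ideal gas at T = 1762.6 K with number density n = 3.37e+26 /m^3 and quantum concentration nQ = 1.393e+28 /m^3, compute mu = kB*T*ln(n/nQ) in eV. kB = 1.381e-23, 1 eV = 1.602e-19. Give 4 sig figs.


Step 1: n/nQ = 3.37e+26/1.393e+28 = 0.02419
Step 2: ln(n/nQ) = -3.722
Step 3: mu = kB*T*ln(n/nQ) = 2.434e-20*-3.722 = -9.059e-20 J
Step 4: Convert to eV: -9.059e-20/1.602e-19 = -0.5655 eV

-0.5655


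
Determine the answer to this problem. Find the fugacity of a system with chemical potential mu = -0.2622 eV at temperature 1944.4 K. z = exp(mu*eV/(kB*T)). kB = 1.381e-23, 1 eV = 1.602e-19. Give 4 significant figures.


Step 1: Convert mu to Joules: -0.2622*1.602e-19 = -4.2e-20 J
Step 2: kB*T = 1.381e-23*1944.4 = 2.685e-20 J
Step 3: mu/(kB*T) = -1.564
Step 4: z = exp(-1.564) = 0.2092

0.2092


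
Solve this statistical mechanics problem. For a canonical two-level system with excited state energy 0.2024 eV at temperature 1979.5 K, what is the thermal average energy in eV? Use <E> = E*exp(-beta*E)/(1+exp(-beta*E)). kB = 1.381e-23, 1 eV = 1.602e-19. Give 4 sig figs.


Step 1: beta*E = 0.2024*1.602e-19/(1.381e-23*1979.5) = 1.186
Step 2: exp(-beta*E) = 0.3054
Step 3: <E> = 0.2024*0.3054/(1+0.3054) = 0.04735 eV

0.04735


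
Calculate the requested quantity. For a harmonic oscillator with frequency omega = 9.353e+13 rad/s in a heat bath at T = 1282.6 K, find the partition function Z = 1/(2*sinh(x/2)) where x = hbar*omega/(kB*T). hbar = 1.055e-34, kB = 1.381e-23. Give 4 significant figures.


Step 1: Compute x = hbar*omega/(kB*T) = 1.055e-34*9.353e+13/(1.381e-23*1282.6) = 0.5571
Step 2: x/2 = 0.2785
Step 3: sinh(x/2) = 0.2822
Step 4: Z = 1/(2*0.2822) = 1.772

1.772


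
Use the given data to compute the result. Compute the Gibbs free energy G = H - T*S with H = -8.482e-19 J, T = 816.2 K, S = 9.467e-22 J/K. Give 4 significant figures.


Step 1: T*S = 816.2 * 9.467e-22 = 7.727e-19 J
Step 2: G = H - T*S = -8.482e-19 - 7.727e-19
Step 3: G = -1.621e-18 J

-1.621e-18


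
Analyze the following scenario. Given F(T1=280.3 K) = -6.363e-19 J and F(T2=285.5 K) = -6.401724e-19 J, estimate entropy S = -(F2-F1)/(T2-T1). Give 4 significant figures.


Step 1: dF = F2 - F1 = -6.401724e-19 - (-6.363e-19) = -3.8724e-21 J
Step 2: dT = T2 - T1 = 285.5 - 280.3 = 5.2 K
Step 3: S = -dF/dT = -(-3.8724e-21)/5.2 = 7.447e-22 J/K

7.447e-22


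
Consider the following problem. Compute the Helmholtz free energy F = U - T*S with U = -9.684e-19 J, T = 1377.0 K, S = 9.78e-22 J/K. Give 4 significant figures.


Step 1: T*S = 1377.0 * 9.78e-22 = 1.347e-18 J
Step 2: F = U - T*S = -9.684e-19 - 1.347e-18
Step 3: F = -2.315e-18 J

-2.315e-18


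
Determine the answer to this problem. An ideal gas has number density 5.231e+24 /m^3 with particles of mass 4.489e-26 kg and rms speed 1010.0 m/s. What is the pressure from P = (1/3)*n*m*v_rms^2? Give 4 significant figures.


Step 1: v_rms^2 = 1010.0^2 = 1.02e+06
Step 2: n*m = 5.231e+24*4.489e-26 = 0.2348
Step 3: P = (1/3)*0.2348*1.02e+06 = 7.985e+04 Pa

7.985e+04


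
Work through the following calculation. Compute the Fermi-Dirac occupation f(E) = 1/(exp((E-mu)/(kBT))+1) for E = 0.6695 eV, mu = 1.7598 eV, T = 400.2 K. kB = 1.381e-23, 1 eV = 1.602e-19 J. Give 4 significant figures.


Step 1: (E - mu) = 0.6695 - 1.7598 = -1.09 eV
Step 2: Convert: (E-mu)*eV = -1.747e-19 J
Step 3: x = (E-mu)*eV/(kB*T) = -31.6
Step 4: f = 1/(exp(-31.6)+1) = 1

1


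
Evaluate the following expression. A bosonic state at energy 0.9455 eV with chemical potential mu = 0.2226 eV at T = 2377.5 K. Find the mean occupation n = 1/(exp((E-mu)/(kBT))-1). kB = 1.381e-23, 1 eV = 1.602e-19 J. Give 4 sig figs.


Step 1: (E - mu) = 0.7229 eV
Step 2: x = (E-mu)*eV/(kB*T) = 0.7229*1.602e-19/(1.381e-23*2377.5) = 3.527
Step 3: exp(x) = 34.03
Step 4: n = 1/(exp(x)-1) = 0.03028

0.03028


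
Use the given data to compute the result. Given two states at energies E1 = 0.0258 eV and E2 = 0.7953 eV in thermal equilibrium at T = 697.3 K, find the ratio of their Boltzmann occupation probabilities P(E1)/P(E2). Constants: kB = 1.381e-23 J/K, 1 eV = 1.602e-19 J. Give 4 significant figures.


Step 1: Compute energy difference dE = E1 - E2 = 0.0258 - 0.7953 = -0.7695 eV
Step 2: Convert to Joules: dE_J = -0.7695 * 1.602e-19 = -1.233e-19 J
Step 3: Compute exponent = -dE_J / (kB * T) = -(-1.233e-19) / (1.381e-23 * 697.3) = 12.8
Step 4: P(E1)/P(E2) = exp(12.8) = 3.627e+05

3.627e+05


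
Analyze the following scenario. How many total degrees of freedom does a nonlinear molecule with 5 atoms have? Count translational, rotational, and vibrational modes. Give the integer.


Step 1: Translational DOF = 3
Step 2: Rotational DOF (nonlinear) = 3
Step 3: Vibrational DOF = 3*5 - 6 = 9
Step 4: Total = 3 + 3 + 9 = 15

15


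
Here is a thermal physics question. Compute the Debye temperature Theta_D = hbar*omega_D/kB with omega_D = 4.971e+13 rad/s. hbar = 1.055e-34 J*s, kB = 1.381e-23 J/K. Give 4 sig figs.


Step 1: hbar*omega_D = 1.055e-34 * 4.971e+13 = 5.244e-21 J
Step 2: Theta_D = 5.244e-21 / 1.381e-23
Step 3: Theta_D = 379.8 K

379.8


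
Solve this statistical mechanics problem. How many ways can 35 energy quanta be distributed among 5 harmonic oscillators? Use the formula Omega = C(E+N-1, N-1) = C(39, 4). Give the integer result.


Step 1: Use binomial coefficient C(39, 4)
Step 2: Numerator = 39! / 35!
Step 3: Denominator = 4!
Step 4: Omega = 82251

82251


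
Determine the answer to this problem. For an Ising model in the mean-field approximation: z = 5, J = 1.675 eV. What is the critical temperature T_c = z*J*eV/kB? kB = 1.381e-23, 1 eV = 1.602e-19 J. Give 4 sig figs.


Step 1: z*J = 5*1.675 = 8.375 eV
Step 2: Convert to Joules: 8.375*1.602e-19 = 1.342e-18 J
Step 3: T_c = 1.342e-18 / 1.381e-23 = 9.715e+04 K

9.715e+04


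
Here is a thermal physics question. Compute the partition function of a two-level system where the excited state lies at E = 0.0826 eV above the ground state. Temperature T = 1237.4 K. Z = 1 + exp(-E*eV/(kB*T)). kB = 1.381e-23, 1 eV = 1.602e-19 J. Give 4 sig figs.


Step 1: Compute beta*E = E*eV/(kB*T) = 0.0826*1.602e-19/(1.381e-23*1237.4) = 0.7744
Step 2: exp(-beta*E) = exp(-0.7744) = 0.461
Step 3: Z = 1 + 0.461 = 1.461

1.461


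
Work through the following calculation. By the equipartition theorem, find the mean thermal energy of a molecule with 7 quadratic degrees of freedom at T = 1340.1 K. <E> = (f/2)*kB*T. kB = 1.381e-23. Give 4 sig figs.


Step 1: f/2 = 7/2 = 3.5
Step 2: kB*T = 1.381e-23 * 1340.1 = 1.851e-20
Step 3: <E> = 3.5 * 1.851e-20 = 6.477e-20 J

6.477e-20


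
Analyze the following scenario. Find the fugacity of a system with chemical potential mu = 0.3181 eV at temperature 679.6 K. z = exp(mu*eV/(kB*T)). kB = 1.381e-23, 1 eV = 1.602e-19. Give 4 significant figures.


Step 1: Convert mu to Joules: 0.3181*1.602e-19 = 5.096e-20 J
Step 2: kB*T = 1.381e-23*679.6 = 9.385e-21 J
Step 3: mu/(kB*T) = 5.43
Step 4: z = exp(5.43) = 228.1

228.1


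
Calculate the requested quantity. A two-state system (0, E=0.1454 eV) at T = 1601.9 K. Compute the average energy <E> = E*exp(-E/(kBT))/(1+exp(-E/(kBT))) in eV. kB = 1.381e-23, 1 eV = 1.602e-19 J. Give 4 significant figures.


Step 1: beta*E = 0.1454*1.602e-19/(1.381e-23*1601.9) = 1.053
Step 2: exp(-beta*E) = 0.3489
Step 3: <E> = 0.1454*0.3489/(1+0.3489) = 0.03761 eV

0.03761


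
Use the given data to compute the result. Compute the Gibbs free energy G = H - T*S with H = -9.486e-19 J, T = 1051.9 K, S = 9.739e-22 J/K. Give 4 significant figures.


Step 1: T*S = 1051.9 * 9.739e-22 = 1.024e-18 J
Step 2: G = H - T*S = -9.486e-19 - 1.024e-18
Step 3: G = -1.973e-18 J

-1.973e-18


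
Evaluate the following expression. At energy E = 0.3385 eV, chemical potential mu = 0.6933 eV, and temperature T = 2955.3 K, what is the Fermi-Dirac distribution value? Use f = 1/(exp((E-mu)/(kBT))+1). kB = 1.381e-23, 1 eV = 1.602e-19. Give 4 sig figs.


Step 1: (E - mu) = 0.3385 - 0.6933 = -0.3548 eV
Step 2: Convert: (E-mu)*eV = -5.684e-20 J
Step 3: x = (E-mu)*eV/(kB*T) = -1.393
Step 4: f = 1/(exp(-1.393)+1) = 0.801

0.801


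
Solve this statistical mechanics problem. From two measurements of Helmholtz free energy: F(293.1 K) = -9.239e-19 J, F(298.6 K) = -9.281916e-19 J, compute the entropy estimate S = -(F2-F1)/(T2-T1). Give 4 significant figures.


Step 1: dF = F2 - F1 = -9.281916e-19 - (-9.239e-19) = -4.2916e-21 J
Step 2: dT = T2 - T1 = 298.6 - 293.1 = 5.5 K
Step 3: S = -dF/dT = -(-4.2916e-21)/5.5 = 7.803e-22 J/K

7.803e-22


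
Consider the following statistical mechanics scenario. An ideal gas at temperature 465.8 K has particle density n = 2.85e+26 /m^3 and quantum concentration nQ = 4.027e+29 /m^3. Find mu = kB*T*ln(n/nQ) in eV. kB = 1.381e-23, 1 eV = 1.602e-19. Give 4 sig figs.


Step 1: n/nQ = 2.85e+26/4.027e+29 = 0.0007077
Step 2: ln(n/nQ) = -7.253
Step 3: mu = kB*T*ln(n/nQ) = 6.433e-21*-7.253 = -4.666e-20 J
Step 4: Convert to eV: -4.666e-20/1.602e-19 = -0.2913 eV

-0.2913
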